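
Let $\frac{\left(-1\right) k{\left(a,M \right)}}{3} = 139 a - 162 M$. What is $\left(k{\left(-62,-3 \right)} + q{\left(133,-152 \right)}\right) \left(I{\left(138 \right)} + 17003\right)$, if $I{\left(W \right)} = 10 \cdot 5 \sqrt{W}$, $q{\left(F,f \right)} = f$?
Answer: $412220732 + 1212200 \sqrt{138} \approx 4.2646 \cdot 10^{8}$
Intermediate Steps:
$I{\left(W \right)} = 50 \sqrt{W}$
$k{\left(a,M \right)} = - 417 a + 486 M$ ($k{\left(a,M \right)} = - 3 \left(139 a - 162 M\right) = - 3 \left(- 162 M + 139 a\right) = - 417 a + 486 M$)
$\left(k{\left(-62,-3 \right)} + q{\left(133,-152 \right)}\right) \left(I{\left(138 \right)} + 17003\right) = \left(\left(\left(-417\right) \left(-62\right) + 486 \left(-3\right)\right) - 152\right) \left(50 \sqrt{138} + 17003\right) = \left(\left(25854 - 1458\right) - 152\right) \left(17003 + 50 \sqrt{138}\right) = \left(24396 - 152\right) \left(17003 + 50 \sqrt{138}\right) = 24244 \left(17003 + 50 \sqrt{138}\right) = 412220732 + 1212200 \sqrt{138}$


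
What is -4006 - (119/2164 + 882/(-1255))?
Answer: -10877815617/2715820 ≈ -4005.4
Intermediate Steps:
-4006 - (119/2164 + 882/(-1255)) = -4006 - (119*(1/2164) + 882*(-1/1255)) = -4006 - (119/2164 - 882/1255) = -4006 - 1*(-1759303/2715820) = -4006 + 1759303/2715820 = -10877815617/2715820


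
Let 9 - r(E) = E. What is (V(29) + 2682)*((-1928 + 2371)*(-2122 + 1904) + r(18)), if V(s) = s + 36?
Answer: -265313501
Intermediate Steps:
r(E) = 9 - E
V(s) = 36 + s
(V(29) + 2682)*((-1928 + 2371)*(-2122 + 1904) + r(18)) = ((36 + 29) + 2682)*((-1928 + 2371)*(-2122 + 1904) + (9 - 1*18)) = (65 + 2682)*(443*(-218) + (9 - 18)) = 2747*(-96574 - 9) = 2747*(-96583) = -265313501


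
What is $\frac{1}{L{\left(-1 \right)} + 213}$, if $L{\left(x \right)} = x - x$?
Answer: $\frac{1}{213} \approx 0.0046948$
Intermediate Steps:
$L{\left(x \right)} = 0$
$\frac{1}{L{\left(-1 \right)} + 213} = \frac{1}{0 + 213} = \frac{1}{213}$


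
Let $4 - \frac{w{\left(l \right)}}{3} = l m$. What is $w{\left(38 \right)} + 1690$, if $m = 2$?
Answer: $1474$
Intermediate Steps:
$w{\left(l \right)} = 12 - 6 l$ ($w{\left(l \right)} = 12 - 3 l 2 = 12 - 3 \cdot 2 l = 12 - 6 l$)
$w{\left(38 \right)} + 1690 = \left(12 - 228\right) + 1690 = -216 + 1690 = 1474$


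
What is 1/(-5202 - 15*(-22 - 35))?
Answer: -1/4347 ≈ -0.00023004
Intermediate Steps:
1/(-5202 - 15*(-22 - 35)) = 1/(-5202 - 15*(-57)) = 1/(-5202 + 855) = 1/(-4347) = -1/4347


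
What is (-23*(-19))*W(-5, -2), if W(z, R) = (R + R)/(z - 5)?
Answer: 874/5 ≈ 174.80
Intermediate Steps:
W(z, R) = 2*R/(-5 + z) (W(z, R) = (2*R)/(-5 + z) = 2*R/(-5 + z))
(-23*(-19))*W(-5, -2) = (-23*(-19))*(2*(-2)/(-5 - 5)) = 437*(2*(-2)/(-10)) = 437*(2*(-2)*(-⅒)) = 437*(⅖) = 874/5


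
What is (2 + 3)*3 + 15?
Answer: 30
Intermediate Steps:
(2 + 3)*3 + 15 = 5*3 + 15 = 15 + 15 = 30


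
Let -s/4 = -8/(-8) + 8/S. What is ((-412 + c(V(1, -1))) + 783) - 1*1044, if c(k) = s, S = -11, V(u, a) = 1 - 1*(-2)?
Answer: -7415/11 ≈ -674.09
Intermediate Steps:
V(u, a) = 3 (V(u, a) = 1 + 2 = 3)
s = -12/11 (s = -4*(-8/(-8) + 8/(-11)) = -4*(-8*(-⅛) + 8*(-1/11)) = -4*(1 - 8/11) = -4*3/11 = -12/11 ≈ -1.0909)
c(k) = -12/11
((-412 + c(V(1, -1))) + 783) - 1*1044 = ((-412 - 12/11) + 783) - 1*1044 = (-4544/11 + 783) - 1044 = 4069/11 - 1044 = -7415/11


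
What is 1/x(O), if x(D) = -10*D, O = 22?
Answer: -1/220 ≈ -0.0045455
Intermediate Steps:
1/x(O) = 1/(-10*22) = 1/(-220) = -1/220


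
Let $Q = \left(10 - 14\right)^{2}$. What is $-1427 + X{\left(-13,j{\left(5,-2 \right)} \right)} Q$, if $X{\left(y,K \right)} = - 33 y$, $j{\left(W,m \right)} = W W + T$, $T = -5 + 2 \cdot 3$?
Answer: $5437$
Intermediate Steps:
$T = 1$ ($T = -5 + 6 = 1$)
$j{\left(W,m \right)} = 1 + W^{2}$ ($j{\left(W,m \right)} = W W + 1 = W^{2} + 1 = 1 + W^{2}$)
$Q = 16$ ($Q = \left(-4\right)^{2} = 16$)
$-1427 + X{\left(-13,j{\left(5,-2 \right)} \right)} Q = -1427 + \left(-33\right) \left(-13\right) 16 = -1427 + 429 \cdot 16 = -1427 + 6864 = 5437$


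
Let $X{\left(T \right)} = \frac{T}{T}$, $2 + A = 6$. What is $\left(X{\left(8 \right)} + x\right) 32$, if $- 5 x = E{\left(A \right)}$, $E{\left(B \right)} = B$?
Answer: $\frac{32}{5} \approx 6.4$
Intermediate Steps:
$A = 4$ ($A = -2 + 6 = 4$)
$X{\left(T \right)} = 1$
$x = - \frac{4}{5}$ ($x = \left(- \frac{1}{5}\right) 4 = - \frac{4}{5} \approx -0.8$)
$\left(X{\left(8 \right)} + x\right) 32 = \left(1 - \frac{4}{5}\right) 32 = \frac{1}{5} \cdot 32 = \frac{32}{5}$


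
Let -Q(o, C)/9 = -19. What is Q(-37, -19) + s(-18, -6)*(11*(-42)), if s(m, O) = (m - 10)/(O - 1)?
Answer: -1677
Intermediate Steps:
Q(o, C) = 171 (Q(o, C) = -9*(-19) = 171)
s(m, O) = (-10 + m)/(-1 + O)
Q(-37, -19) + s(-18, -6)*(11*(-42)) = 171 + ((-10 - 18)/(-1 - 6))*(11*(-42)) = 171 + (-28/(-7))*(-462) = 171 - ⅐*(-28)*(-462) = 171 + 4*(-462) = 171 - 1848 = -1677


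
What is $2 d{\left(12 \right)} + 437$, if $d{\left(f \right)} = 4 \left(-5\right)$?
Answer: $397$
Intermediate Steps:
$d{\left(f \right)} = -20$
$2 d{\left(12 \right)} + 437 = 2 \left(-20\right) + 437 = -40 + 437 = 397$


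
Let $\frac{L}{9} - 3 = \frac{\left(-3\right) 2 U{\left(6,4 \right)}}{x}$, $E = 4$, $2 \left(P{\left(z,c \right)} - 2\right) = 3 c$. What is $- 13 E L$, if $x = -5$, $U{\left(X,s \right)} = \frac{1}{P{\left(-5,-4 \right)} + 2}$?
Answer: $- \frac{5616}{5} \approx -1123.2$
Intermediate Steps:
$P{\left(z,c \right)} = 2 + \frac{3 c}{2}$
$U{\left(X,s \right)} = - \frac{1}{2}$ ($U{\left(X,s \right)} = \frac{1}{\left(2 + \frac{3}{2} \left(-4\right)\right) + 2} = \frac{1}{\left(2 - 6\right) + 2} = \frac{1}{-4 + 2} = \frac{1}{-2} = - \frac{1}{2}$)
$L = \frac{108}{5}$ ($L = 27 + 9 \frac{\left(-3\right) 2 \left(- \frac{1}{2}\right)}{-5} = 27 + 9 \left(-6\right) \left(- \frac{1}{2}\right) \left(- \frac{1}{5}\right) = 27 + 9 \cdot 3 \left(- \frac{1}{5}\right) = 27 + 9 \left(- \frac{3}{5}\right) = 27 - \frac{27}{5} = \frac{108}{5} \approx 21.6$)
$- 13 E L = \left(-13\right) 4 \cdot \frac{108}{5} = \left(-52\right) \frac{108}{5} = - \frac{5616}{5}$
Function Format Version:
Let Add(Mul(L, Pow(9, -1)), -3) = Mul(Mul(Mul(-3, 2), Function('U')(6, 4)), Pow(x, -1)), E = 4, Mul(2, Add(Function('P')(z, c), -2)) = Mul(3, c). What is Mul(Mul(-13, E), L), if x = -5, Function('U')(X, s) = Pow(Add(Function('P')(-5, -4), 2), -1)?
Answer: Rational(-5616, 5) ≈ -1123.2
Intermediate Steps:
Function('P')(z, c) = Add(2, Mul(Rational(3, 2), c)) (Function('P')(z, c) = Add(2, Mul(Rational(1, 2), Mul(3, c))) = Add(2, Mul(Rational(3, 2), c)))
Function('U')(X, s) = Rational(-1, 2) (Function('U')(X, s) = Pow(Add(Add(2, Mul(Rational(3, 2), -4)), 2), -1) = Pow(Add(Add(2, -6), 2), -1) = Pow(Add(-4, 2), -1) = Pow(-2, -1) = Rational(-1, 2))
L = Rational(108, 5) (L = Add(27, Mul(9, Mul(Mul(Mul(-3, 2), Rational(-1, 2)), Pow(-5, -1)))) = Add(27, Mul(9, Mul(Mul(-6, Rational(-1, 2)), Rational(-1, 5)))) = Add(27, Mul(9, Mul(3, Rational(-1, 5)))) = Add(27, Mul(9, Rational(-3, 5))) = Add(27, Rational(-27, 5)) = Rational(108, 5) ≈ 21.600)
Mul(Mul(-13, E), L) = Mul(Mul(-13, 4), Rational(108, 5)) = Mul(-52, Rational(108, 5)) = Rational(-5616, 5)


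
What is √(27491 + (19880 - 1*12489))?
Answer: √34882 ≈ 186.77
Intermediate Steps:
√(27491 + (19880 - 1*12489)) = √(27491 + (19880 - 12489)) = √(27491 + 7391) = √34882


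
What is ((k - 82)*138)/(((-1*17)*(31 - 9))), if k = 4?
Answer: 5382/187 ≈ 28.781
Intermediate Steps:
((k - 82)*138)/(((-1*17)*(31 - 9))) = ((4 - 82)*138)/(((-1*17)*(31 - 9))) = (-78*138)/((-17*22)) = -10764/(-374) = -10764*(-1/374) = 5382/187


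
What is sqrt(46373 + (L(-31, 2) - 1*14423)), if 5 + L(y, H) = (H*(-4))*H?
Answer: sqrt(31929) ≈ 178.69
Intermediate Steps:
L(y, H) = -5 - 4*H**2 (L(y, H) = -5 + (H*(-4))*H = -5 + (-4*H)*H = -5 - 4*H**2)
sqrt(46373 + (L(-31, 2) - 1*14423)) = sqrt(46373 + ((-5 - 4*2**2) - 1*14423)) = sqrt(46373 + ((-5 - 4*4) - 14423)) = sqrt(46373 + ((-5 - 16) - 14423)) = sqrt(46373 + (-21 - 14423)) = sqrt(46373 - 14444) = sqrt(31929)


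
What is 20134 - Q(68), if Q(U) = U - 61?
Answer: 20127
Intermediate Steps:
Q(U) = -61 + U
20134 - Q(68) = 20134 - (-61 + 68) = 20134 - 1*7 = 20134 - 7 = 20127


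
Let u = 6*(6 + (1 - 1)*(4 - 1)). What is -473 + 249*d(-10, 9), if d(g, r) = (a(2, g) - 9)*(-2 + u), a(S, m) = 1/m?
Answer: -387568/5 ≈ -77514.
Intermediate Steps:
u = 36 (u = 6*(6 + 0*3) = 6*(6 + 0) = 6*6 = 36)
d(g, r) = -306 + 34/g (d(g, r) = (1/g - 9)*(-2 + 36) = (-9 + 1/g)*34 = -306 + 34/g)
-473 + 249*d(-10, 9) = -473 + 249*(-306 + 34/(-10)) = -473 + 249*(-306 + 34*(-⅒)) = -473 + 249*(-306 - 17/5) = -473 + 249*(-1547/5) = -473 - 385203/5 = -387568/5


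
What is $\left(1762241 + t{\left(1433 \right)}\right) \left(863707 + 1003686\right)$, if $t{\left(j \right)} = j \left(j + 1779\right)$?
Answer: $11886025538541$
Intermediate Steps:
$t{\left(j \right)} = j \left(1779 + j\right)$
$\left(1762241 + t{\left(1433 \right)}\right) \left(863707 + 1003686\right) = \left(1762241 + 1433 \left(1779 + 1433\right)\right) \left(863707 + 1003686\right) = \left(1762241 + 1433 \cdot 3212\right) 1867393 = \left(1762241 + 4602796\right) 1867393 = 6365037 \cdot 1867393 = 11886025538541$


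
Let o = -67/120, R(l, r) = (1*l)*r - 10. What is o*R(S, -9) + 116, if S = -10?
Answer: 214/3 ≈ 71.333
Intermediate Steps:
R(l, r) = -10 + l*r (R(l, r) = l*r - 10 = -10 + l*r)
o = -67/120 (o = -67*1/120 = -67/120 ≈ -0.55833)
o*R(S, -9) + 116 = -67*(-10 - 10*(-9))/120 + 116 = -67*(-10 + 90)/120 + 116 = -67/120*80 + 116 = -134/3 + 116 = 214/3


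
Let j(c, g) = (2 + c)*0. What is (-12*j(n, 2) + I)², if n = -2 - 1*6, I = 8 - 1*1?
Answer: 49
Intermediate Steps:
I = 7 (I = 8 - 1 = 7)
n = -8 (n = -2 - 6 = -8)
j(c, g) = 0
(-12*j(n, 2) + I)² = (-12*0 + 7)² = (0 + 7)² = 7² = 49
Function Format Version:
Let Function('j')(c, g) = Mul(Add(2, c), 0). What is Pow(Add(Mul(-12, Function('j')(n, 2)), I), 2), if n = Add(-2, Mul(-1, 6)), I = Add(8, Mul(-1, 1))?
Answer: 49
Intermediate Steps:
I = 7 (I = Add(8, -1) = 7)
n = -8 (n = Add(-2, -6) = -8)
Function('j')(c, g) = 0
Pow(Add(Mul(-12, Function('j')(n, 2)), I), 2) = Pow(Add(Mul(-12, 0), 7), 2) = Pow(Add(0, 7), 2) = Pow(7, 2) = 49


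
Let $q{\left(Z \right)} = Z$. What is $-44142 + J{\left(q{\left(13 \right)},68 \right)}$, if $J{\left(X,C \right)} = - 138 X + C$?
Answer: $-45868$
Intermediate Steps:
$J{\left(X,C \right)} = C - 138 X$
$-44142 + J{\left(q{\left(13 \right)},68 \right)} = -44142 + \left(68 - 1794\right) = -44142 - 1726 = -45868$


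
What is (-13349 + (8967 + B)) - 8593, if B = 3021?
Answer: -9954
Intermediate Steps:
(-13349 + (8967 + B)) - 8593 = (-13349 + (8967 + 3021)) - 8593 = (-13349 + 11988) - 8593 = -1361 - 8593 = -9954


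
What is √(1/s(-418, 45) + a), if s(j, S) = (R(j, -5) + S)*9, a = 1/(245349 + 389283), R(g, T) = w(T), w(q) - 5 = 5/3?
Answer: √5417377410/1586580 ≈ 0.046391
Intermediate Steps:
w(q) = 20/3 (w(q) = 5 + 5/3 = 20/3)
R(g, T) = 20/3
a = 1/634632 ≈ 1.5757e-6
s(j, S) = 60 + 9*S (s(j, S) = (20/3 + S)*9 = 60 + 9*S)
√(1/s(-418, 45) + a) = √(1/(60 + 9*45) + 1/634632) = √(1/(60 + 405) + 1/634632) = √(1/465 + 1/634632) = √(6829/3173160) = √5417377410/1586580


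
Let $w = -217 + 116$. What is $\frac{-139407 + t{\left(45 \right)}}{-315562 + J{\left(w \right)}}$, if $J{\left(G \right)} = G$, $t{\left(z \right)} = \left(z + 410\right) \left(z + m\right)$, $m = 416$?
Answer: $- \frac{1636}{7341} \approx -0.22286$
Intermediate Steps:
$w = -101$
$t{\left(z \right)} = \left(410 + z\right) \left(416 + z\right)$ ($t{\left(z \right)} = \left(z + 410\right) \left(z + 416\right) = \left(410 + z\right) \left(416 + z\right)$)
$\frac{-139407 + t{\left(45 \right)}}{-315562 + J{\left(w \right)}} = \frac{-139407 + \left(170560 + 45^{2} + 826 \cdot 45\right)}{-315562 - 101} = \frac{-139407 + \left(170560 + 2025 + 37170\right)}{-315663} = \left(-139407 + 209755\right) \left(- \frac{1}{315663}\right) = 70348 \left(- \frac{1}{315663}\right) = - \frac{1636}{7341}$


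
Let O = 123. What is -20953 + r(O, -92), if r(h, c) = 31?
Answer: -20922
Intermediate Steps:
-20953 + r(O, -92) = -20953 + 31 = -20922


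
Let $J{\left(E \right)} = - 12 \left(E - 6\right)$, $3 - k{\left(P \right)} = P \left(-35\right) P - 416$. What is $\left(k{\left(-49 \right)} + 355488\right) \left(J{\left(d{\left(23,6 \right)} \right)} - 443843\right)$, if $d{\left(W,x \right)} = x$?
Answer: $-195265177106$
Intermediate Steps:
$k{\left(P \right)} = 419 + 35 P^{2}$ ($k{\left(P \right)} = 3 - \left(P \left(-35\right) P - 416\right) = 3 - \left(- 35 P P - 416\right) = 3 - \left(- 35 P^{2} - 416\right) = 3 - \left(-416 - 35 P^{2}\right) = 3 + \left(416 + 35 P^{2}\right) = 419 + 35 P^{2}$)
$J{\left(E \right)} = 72 - 12 E$ ($J{\left(E \right)} = - 12 \left(-6 + E\right) = 72 - 12 E$)
$\left(k{\left(-49 \right)} + 355488\right) \left(J{\left(d{\left(23,6 \right)} \right)} - 443843\right) = \left(\left(419 + 35 \left(-49\right)^{2}\right) + 355488\right) \left(\left(72 - 72\right) - 443843\right) = \left(\left(419 + 35 \cdot 2401\right) + 355488\right) \left(\left(72 - 72\right) - 443843\right) = \left(\left(419 + 84035\right) + 355488\right) \left(0 - 443843\right) = \left(84454 + 355488\right) \left(-443843\right) = 439942 \left(-443843\right) = -195265177106$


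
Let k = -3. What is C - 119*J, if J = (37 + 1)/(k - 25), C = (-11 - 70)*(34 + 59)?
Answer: -14743/2 ≈ -7371.5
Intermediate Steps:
C = -7533 (C = -81*93 = -7533)
J = -19/14 (J = (37 + 1)/(-3 - 25) = 38/(-28) = 38*(-1/28) = -19/14 ≈ -1.3571)
C - 119*J = -7533 - 119*(-19/14) = -7533 + 323/2 = -14743/2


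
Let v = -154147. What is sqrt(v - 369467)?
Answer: 7*I*sqrt(10686) ≈ 723.61*I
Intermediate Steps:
sqrt(v - 369467) = sqrt(-154147 - 369467) = sqrt(-523614) = 7*I*sqrt(10686)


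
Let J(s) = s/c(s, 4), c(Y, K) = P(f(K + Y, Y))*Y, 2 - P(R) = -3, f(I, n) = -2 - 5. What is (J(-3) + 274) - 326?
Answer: -259/5 ≈ -51.800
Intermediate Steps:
f(I, n) = -7
P(R) = 5 (P(R) = 2 - 1*(-3) = 2 + 3 = 5)
c(Y, K) = 5*Y
J(s) = ⅕ (J(s) = s/((5*s)) = s*(1/(5*s)) = ⅕)
(J(-3) + 274) - 326 = (⅕ + 274) - 326 = 1371/5 - 326 = -259/5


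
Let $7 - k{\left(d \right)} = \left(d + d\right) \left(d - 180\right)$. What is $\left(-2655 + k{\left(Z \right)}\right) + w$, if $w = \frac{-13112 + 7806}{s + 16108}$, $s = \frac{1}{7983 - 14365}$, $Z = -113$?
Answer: $- \frac{7079545089722}{102801255} \approx -68866.0$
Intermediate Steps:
$k{\left(d \right)} = 7 - 2 d \left(-180 + d\right)$ ($k{\left(d \right)} = 7 - \left(d + d\right) \left(d - 180\right) = 7 - 2 d \left(-180 + d\right)$)
$s = - \frac{1}{6382}$ ($s = \frac{1}{-6382} = - \frac{1}{6382} \approx -0.00015669$)
$w = - \frac{33862892}{102801255}$ ($w = \frac{-13112 + 7806}{- \frac{1}{6382} + 16108} = - \frac{5306}{\frac{102801255}{6382}} = \left(-5306\right) \frac{6382}{102801255} = - \frac{33862892}{102801255} \approx -0.3294$)
$\left(-2655 + k{\left(Z \right)}\right) + w = \left(-2655 + \left(7 - 2 \left(-113\right)^{2} + 360 \left(-113\right)\right)\right) - \frac{33862892}{102801255} = \left(-2655 - 66211\right) - \frac{33862892}{102801255} = -68866 - \frac{33862892}{102801255} = - \frac{7079545089722}{102801255}$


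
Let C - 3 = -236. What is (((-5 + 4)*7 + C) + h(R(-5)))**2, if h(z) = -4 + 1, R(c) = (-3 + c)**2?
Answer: 59049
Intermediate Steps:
C = -233 (C = 3 - 236 = -233)
h(z) = -3
(((-5 + 4)*7 + C) + h(R(-5)))**2 = (((-5 + 4)*7 - 233) - 3)**2 = ((-1*7 - 233) - 3)**2 = ((-7 - 233) - 3)**2 = (-240 - 3)**2 = (-243)**2 = 59049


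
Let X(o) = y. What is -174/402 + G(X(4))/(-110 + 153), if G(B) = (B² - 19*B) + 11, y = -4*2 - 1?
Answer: 16374/2881 ≈ 5.6834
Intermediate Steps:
y = -9 (y = -8 - 1 = -9)
X(o) = -9
G(B) = 11 + B² - 19*B
-174/402 + G(X(4))/(-110 + 153) = -174/402 + (11 + (-9)² - 19*(-9))/(-110 + 153) = -174*1/402 + (11 + 81 + 171)/43 = -29/67 + 263*(1/43) = -29/67 + 263/43 = 16374/2881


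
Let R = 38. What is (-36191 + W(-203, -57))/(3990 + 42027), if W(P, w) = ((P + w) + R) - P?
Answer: -12070/15339 ≈ -0.78688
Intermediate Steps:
W(P, w) = 38 + w (W(P, w) = ((P + w) + 38) - P = (38 + P + w) - P = 38 + w)
(-36191 + W(-203, -57))/(3990 + 42027) = (-36191 + (38 - 57))/(3990 + 42027) = (-36191 - 19)/46017 = -36210*1/46017 = -12070/15339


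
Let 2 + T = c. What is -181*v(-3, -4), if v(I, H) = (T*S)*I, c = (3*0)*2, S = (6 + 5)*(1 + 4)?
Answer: -59730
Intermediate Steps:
S = 55 (S = 11*5 = 55)
c = 0 (c = 0*2 = 0)
T = -2 (T = -2 + 0 = -2)
v(I, H) = -110*I (v(I, H) = (-2*55)*I = -110*I)
-181*v(-3, -4) = -(-19910)*(-3) = -181*330 = -59730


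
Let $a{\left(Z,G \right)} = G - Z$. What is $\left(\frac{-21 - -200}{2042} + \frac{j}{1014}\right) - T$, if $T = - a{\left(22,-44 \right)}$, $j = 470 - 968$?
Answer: $- \frac{22915703}{345098} \approx -66.403$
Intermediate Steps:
$j = -498$ ($j = 470 - 968 = -498$)
$T = 66$ ($T = - (-44 - 22) = \left(-1\right) \left(-66\right) = 66$)
$\left(\frac{-21 - -200}{2042} + \frac{j}{1014}\right) - T = \left(\frac{-21 - -200}{2042} - \frac{498}{1014}\right) - 66 = \left(\left(-21 + 200\right) \frac{1}{2042} - \frac{83}{169}\right) - 66 = \left(179 \cdot \frac{1}{2042} - \frac{83}{169}\right) - 66 = \left(\frac{179}{2042} - \frac{83}{169}\right) - 66 = - \frac{139235}{345098} - 66 = - \frac{22915703}{345098}$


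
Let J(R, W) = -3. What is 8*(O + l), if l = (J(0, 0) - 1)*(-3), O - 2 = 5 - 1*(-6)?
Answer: 200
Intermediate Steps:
O = 13 (O = 2 + (5 - 1*(-6)) = 2 + (5 + 6) = 2 + 11 = 13)
l = 12 (l = (-3 - 1)*(-3) = -4*(-3) = 12)
8*(O + l) = 8*(13 + 12) = 8*25 = 200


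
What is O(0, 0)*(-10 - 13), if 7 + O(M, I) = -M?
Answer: 161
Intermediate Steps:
O(M, I) = -7 - M
O(0, 0)*(-10 - 13) = (-7 - 1*0)*(-10 - 13) = (-7 + 0)*(-23) = -7*(-23) = 161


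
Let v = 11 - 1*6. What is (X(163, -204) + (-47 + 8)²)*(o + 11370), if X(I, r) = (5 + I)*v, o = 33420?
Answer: 105749190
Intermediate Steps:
v = 5 (v = 11 - 6 = 5)
X(I, r) = 25 + 5*I (X(I, r) = (5 + I)*5 = 25 + 5*I)
(X(163, -204) + (-47 + 8)²)*(o + 11370) = ((25 + 5*163) + (-47 + 8)²)*(33420 + 11370) = ((25 + 815) + (-39)²)*44790 = (840 + 1521)*44790 = 2361*44790 = 105749190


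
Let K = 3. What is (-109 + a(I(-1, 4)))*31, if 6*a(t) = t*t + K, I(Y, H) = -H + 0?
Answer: -19685/6 ≈ -3280.8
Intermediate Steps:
I(Y, H) = -H
a(t) = ½ + t²/6 (a(t) = (t*t + 3)/6 = (t² + 3)/6 = (3 + t²)/6 = ½ + t²/6)
(-109 + a(I(-1, 4)))*31 = (-109 + (½ + (-1*4)²/6))*31 = (-109 + (½ + (⅙)*(-4)²))*31 = (-109 + (½ + (⅙)*16))*31 = (-109 + (½ + 8/3))*31 = (-109 + 19/6)*31 = -635/6*31 = -19685/6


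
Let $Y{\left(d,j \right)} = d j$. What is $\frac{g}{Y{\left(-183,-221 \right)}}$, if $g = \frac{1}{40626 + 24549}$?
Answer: $\frac{1}{2635872525} \approx 3.7938 \cdot 10^{-10}$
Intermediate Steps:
$g = \frac{1}{65175} \approx 1.5343 \cdot 10^{-5}$
$\frac{g}{Y{\left(-183,-221 \right)}} = \frac{1}{65175 \left(\left(-183\right) \left(-221\right)\right)} = \frac{1}{65175 \cdot 40443} = \frac{1}{65175} \cdot \frac{1}{40443} = \frac{1}{2635872525}$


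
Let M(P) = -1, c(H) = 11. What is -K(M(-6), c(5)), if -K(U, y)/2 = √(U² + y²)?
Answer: 2*√122 ≈ 22.091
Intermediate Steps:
K(U, y) = -2*√(U² + y²)
-K(M(-6), c(5)) = -(-2)*√((-1)² + 11²) = -(-2)*√(1 + 121) = -(-2)*√122 = 2*√122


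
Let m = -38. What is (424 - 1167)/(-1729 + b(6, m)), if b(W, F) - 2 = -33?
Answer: 743/1760 ≈ 0.42216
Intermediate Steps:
b(W, F) = -31 (b(W, F) = 2 - 33 = -31)
(424 - 1167)/(-1729 + b(6, m)) = (424 - 1167)/(-1729 - 31) = -743/(-1760) = -743*(-1/1760) = 743/1760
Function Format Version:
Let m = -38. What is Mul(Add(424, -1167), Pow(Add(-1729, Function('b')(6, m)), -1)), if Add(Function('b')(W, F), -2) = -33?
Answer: Rational(743, 1760) ≈ 0.42216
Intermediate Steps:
Function('b')(W, F) = -31 (Function('b')(W, F) = Add(2, -33) = -31)
Mul(Add(424, -1167), Pow(Add(-1729, Function('b')(6, m)), -1)) = Mul(Add(424, -1167), Pow(Add(-1729, -31), -1)) = Mul(-743, Pow(-1760, -1)) = Mul(-743, Rational(-1, 1760)) = Rational(743, 1760)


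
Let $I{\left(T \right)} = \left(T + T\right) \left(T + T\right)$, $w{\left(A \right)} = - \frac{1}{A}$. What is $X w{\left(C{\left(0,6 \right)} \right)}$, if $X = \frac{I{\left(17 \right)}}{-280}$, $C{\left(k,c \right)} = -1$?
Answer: $- \frac{289}{70} \approx -4.1286$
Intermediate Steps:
$I{\left(T \right)} = 4 T^{2}$ ($I{\left(T \right)} = 2 T 2 T = 4 T^{2}$)
$X = - \frac{289}{70}$ ($X = \frac{4 \cdot 17^{2}}{-280} = 4 \cdot 289 \left(- \frac{1}{280}\right) = 1156 \left(- \frac{1}{280}\right) = - \frac{289}{70} \approx -4.1286$)
$X w{\left(C{\left(0,6 \right)} \right)} = - \frac{289 \left(- \frac{1}{-1}\right)}{70} = - \frac{289 \left(\left(-1\right) \left(-1\right)\right)}{70} = \left(- \frac{289}{70}\right) 1 = - \frac{289}{70}$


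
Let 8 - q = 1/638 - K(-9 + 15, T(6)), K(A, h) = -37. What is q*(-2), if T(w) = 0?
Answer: 18503/319 ≈ 58.003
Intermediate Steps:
q = -18503/638 (q = 8 - (1/638 - 1*(-37)) = 8 - (1/638 + 37) = 8 - 1*23607/638 = 8 - 23607/638 = -18503/638 ≈ -29.002)
q*(-2) = -18503/638*(-2) = 18503/319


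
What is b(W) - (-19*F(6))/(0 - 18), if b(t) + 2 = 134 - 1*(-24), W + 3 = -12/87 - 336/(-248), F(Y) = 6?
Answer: 449/3 ≈ 149.67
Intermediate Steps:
W = -1603/899 (W = -3 + (-12/87 - 336/(-248)) = -3 + (-12*1/87 - 336*(-1/248)) = -3 + (-4/29 + 42/31) = -3 + 1094/899 = -1603/899 ≈ -1.7831)
b(t) = 156 (b(t) = -2 + (134 - 1*(-24)) = -2 + (134 + 24) = -2 + 158 = 156)
b(W) - (-19*F(6))/(0 - 18) = 156 - (-19*6)/(0 - 18) = 156 - (-114)/(-18) = 156 - (-114)*(-1)/18 = 156 - 1*19/3 = 156 - 19/3 = 449/3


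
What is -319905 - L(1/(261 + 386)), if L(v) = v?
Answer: -206978536/647 ≈ -3.1991e+5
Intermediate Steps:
-319905 - L(1/(261 + 386)) = -319905 - 1/(261 + 386) = -319905 - 1/647 = -206978536/647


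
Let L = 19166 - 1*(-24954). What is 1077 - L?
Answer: -43043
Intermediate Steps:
L = 44120 (L = 19166 + 24954 = 44120)
1077 - L = 1077 - 1*44120 = 1077 - 44120 = -43043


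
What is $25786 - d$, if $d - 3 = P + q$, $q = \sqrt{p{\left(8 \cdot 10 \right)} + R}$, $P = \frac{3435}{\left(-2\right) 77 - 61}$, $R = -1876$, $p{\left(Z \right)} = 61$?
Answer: $\frac{1109356}{43} - 11 i \sqrt{15} \approx 25799.0 - 42.603 i$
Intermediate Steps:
$P = - \frac{687}{43}$ ($P = \frac{3435}{-154 - 61} = \frac{3435}{-215} = 3435 \left(- \frac{1}{215}\right) = - \frac{687}{43} \approx -15.977$)
$q = 11 i \sqrt{15}$ ($q = \sqrt{61 - 1876} = \sqrt{-1815} = 11 i \sqrt{15} \approx 42.603 i$)
$d = - \frac{558}{43} + 11 i \sqrt{15}$ ($d = 3 - \left(\frac{687}{43} - 11 i \sqrt{15}\right) = - \frac{558}{43} + 11 i \sqrt{15} \approx -12.977 + 42.603 i$)
$25786 - d = 25786 - \left(- \frac{558}{43} + 11 i \sqrt{15}\right) = 25786 + \left(\frac{558}{43} - 11 i \sqrt{15}\right) = \frac{1109356}{43} - 11 i \sqrt{15}$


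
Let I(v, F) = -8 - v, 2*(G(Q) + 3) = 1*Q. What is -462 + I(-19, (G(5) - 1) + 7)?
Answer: -451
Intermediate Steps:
G(Q) = -3 + Q/2 (G(Q) = -3 + (1*Q)/2 = -3 + Q/2)
-462 + I(-19, (G(5) - 1) + 7) = -462 + (-8 - 1*(-19)) = -462 + (-8 + 19) = -462 + 11 = -451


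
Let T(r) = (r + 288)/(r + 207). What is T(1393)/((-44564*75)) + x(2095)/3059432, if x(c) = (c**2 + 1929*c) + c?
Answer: 5636704749636851/2045107914720000 ≈ 2.7562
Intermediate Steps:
x(c) = c**2 + 1930*c
T(r) = (288 + r)/(207 + r)
T(1393)/((-44564*75)) + x(2095)/3059432 = ((288 + 1393)/(207 + 1393))/((-44564*75)) + (2095*(1930 + 2095))/3059432 = (1681/1600)/(-3342300) + (2095*4025)*(1/3059432) = ((1/1600)*1681)*(-1/3342300) + 8432375*(1/3059432) = (1681/1600)*(-1/3342300) + 8432375/3059432 = -1681/5347680000 + 8432375/3059432 = 5636704749636851/2045107914720000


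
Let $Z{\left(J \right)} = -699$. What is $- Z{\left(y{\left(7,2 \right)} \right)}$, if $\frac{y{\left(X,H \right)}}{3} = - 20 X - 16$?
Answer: $699$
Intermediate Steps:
$y{\left(X,H \right)} = -48 - 60 X$ ($y{\left(X,H \right)} = 3 \left(- 20 X - 16\right) = 3 \left(-16 - 20 X\right) = -48 - 60 X$)
$- Z{\left(y{\left(7,2 \right)} \right)} = \left(-1\right) \left(-699\right) = 699$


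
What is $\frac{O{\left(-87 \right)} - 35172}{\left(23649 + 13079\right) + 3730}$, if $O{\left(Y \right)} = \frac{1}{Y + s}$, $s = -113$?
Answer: $- \frac{639491}{735600} \approx -0.86935$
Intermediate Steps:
$O{\left(Y \right)} = \frac{1}{-113 + Y}$ ($O{\left(Y \right)} = \frac{1}{Y - 113} = \frac{1}{-113 + Y}$)
$\frac{O{\left(-87 \right)} - 35172}{\left(23649 + 13079\right) + 3730} = \frac{\frac{1}{-113 - 87} - 35172}{\left(23649 + 13079\right) + 3730} = \frac{\frac{1}{-200} - 35172}{36728 + 3730} = \frac{- \frac{1}{200} - 35172}{40458} = \left(- \frac{7034401}{200}\right) \frac{1}{40458} = - \frac{639491}{735600}$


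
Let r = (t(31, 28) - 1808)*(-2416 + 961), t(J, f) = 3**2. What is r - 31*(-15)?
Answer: 2618010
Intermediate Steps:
t(J, f) = 9
r = 2617545 (r = (9 - 1808)*(-2416 + 961) = -1799*(-1455) = 2617545)
r - 31*(-15) = 2617545 - 31*(-15) = 2617545 + 465 = 2618010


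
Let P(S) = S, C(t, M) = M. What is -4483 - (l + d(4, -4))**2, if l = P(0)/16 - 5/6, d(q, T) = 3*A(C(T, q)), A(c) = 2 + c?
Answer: -171997/36 ≈ -4777.7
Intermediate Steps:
d(q, T) = 6 + 3*q (d(q, T) = 3*(2 + q) = 6 + 3*q)
l = -5/6 (l = 0/16 - 5/6 = 0*(1/16) - 5*1/6 = 0 - 5/6 = -5/6 ≈ -0.83333)
-4483 - (l + d(4, -4))**2 = -4483 - (-5/6 + (6 + 3*4))**2 = -4483 - (-5/6 + (6 + 12))**2 = -4483 - (-5/6 + 18)**2 = -4483 - (103/6)**2 = -4483 - 1*10609/36 = -4483 - 10609/36 = -171997/36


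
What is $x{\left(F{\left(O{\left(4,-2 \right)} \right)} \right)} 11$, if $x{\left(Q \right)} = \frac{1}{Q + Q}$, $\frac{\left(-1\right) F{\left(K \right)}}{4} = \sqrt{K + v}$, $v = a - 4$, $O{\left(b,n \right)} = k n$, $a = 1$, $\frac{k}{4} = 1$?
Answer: $\frac{i \sqrt{11}}{8} \approx 0.41458 i$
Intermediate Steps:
$k = 4$ ($k = 4 \cdot 1 = 4$)
$O{\left(b,n \right)} = 4 n$
$v = -3$ ($v = 1 - 4 = -3$)
$F{\left(K \right)} = - 4 \sqrt{-3 + K}$ ($F{\left(K \right)} = - 4 \sqrt{K - 3} = - 4 \sqrt{-3 + K}$)
$x{\left(Q \right)} = \frac{1}{2 Q}$
$x{\left(F{\left(O{\left(4,-2 \right)} \right)} \right)} 11 = \frac{1}{2 \left(- 4 \sqrt{-3 + 4 \left(-2\right)}\right)} 11 = \frac{1}{2 \left(- 4 \sqrt{-3 - 8}\right)} 11 = \frac{1}{2 \left(- 4 \sqrt{-11}\right)} 11 = \frac{1}{2 \left(- 4 i \sqrt{11}\right)} 11 = \frac{\frac{1}{44} i \sqrt{11}}{2} \cdot 11 = \frac{i \sqrt{11}}{88} \cdot 11 = \frac{i \sqrt{11}}{8}$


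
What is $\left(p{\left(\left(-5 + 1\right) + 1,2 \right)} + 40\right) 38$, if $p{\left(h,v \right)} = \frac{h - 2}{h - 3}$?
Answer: $\frac{4655}{3} \approx 1551.7$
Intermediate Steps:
$p{\left(h,v \right)} = \frac{-2 + h}{-3 + h}$
$\left(p{\left(\left(-5 + 1\right) + 1,2 \right)} + 40\right) 38 = \left(\frac{-2 + \left(\left(-5 + 1\right) + 1\right)}{-3 + \left(\left(-5 + 1\right) + 1\right)} + 40\right) 38 = \left(\frac{-2 + \left(-4 + 1\right)}{-3 + \left(-4 + 1\right)} + 40\right) 38 = \left(\frac{-2 - 3}{-3 - 3} + 40\right) 38 = \left(\frac{1}{-6} \left(-5\right) + 40\right) 38 = \left(\left(- \frac{1}{6}\right) \left(-5\right) + 40\right) 38 = \left(\frac{5}{6} + 40\right) 38 = \frac{245}{6} \cdot 38 = \frac{4655}{3}$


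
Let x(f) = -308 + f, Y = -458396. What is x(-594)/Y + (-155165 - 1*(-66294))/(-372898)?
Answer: 5134308114/21366868951 ≈ 0.24029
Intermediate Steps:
x(-594)/Y + (-155165 - 1*(-66294))/(-372898) = (-308 - 594)/(-458396) + (-155165 - 1*(-66294))/(-372898) = -902*(-1/458396) + (-155165 + 66294)*(-1/372898) = 451/229198 - 88871*(-1/372898) = 451/229198 + 88871/372898 = 5134308114/21366868951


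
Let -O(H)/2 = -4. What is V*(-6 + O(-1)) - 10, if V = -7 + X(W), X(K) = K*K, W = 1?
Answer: -22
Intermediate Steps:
X(K) = K²
O(H) = 8 (O(H) = -2*(-4) = 8)
V = -6 (V = -7 + 1² = -7 + 1 = -6)
V*(-6 + O(-1)) - 10 = -6*(-6 + 8) - 10 = -6*2 - 10 = -12 - 10 = -22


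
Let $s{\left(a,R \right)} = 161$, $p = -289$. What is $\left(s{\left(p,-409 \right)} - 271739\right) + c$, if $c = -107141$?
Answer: $-378719$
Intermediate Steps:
$\left(s{\left(p,-409 \right)} - 271739\right) + c = \left(161 - 271739\right) - 107141 = -271578 - 107141 = -378719$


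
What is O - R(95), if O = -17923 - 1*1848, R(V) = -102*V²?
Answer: 900779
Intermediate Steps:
O = -19771 (O = -17923 - 1848 = -19771)
O - R(95) = -19771 - (-102)*95² = -19771 - (-102)*9025 = -19771 - 1*(-920550) = -19771 + 920550 = 900779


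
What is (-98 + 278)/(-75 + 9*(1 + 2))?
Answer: -15/4 ≈ -3.7500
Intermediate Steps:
(-98 + 278)/(-75 + 9*(1 + 2)) = 180/(-75 + 9*3) = 180/(-75 + 27) = 180/(-48) = 180*(-1/48) = -15/4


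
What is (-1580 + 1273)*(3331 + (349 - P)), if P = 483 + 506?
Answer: -826137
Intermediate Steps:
P = 989
(-1580 + 1273)*(3331 + (349 - P)) = (-1580 + 1273)*(3331 + (349 - 1*989)) = -307*(3331 + (349 - 989)) = -307*(3331 - 640) = -307*2691 = -826137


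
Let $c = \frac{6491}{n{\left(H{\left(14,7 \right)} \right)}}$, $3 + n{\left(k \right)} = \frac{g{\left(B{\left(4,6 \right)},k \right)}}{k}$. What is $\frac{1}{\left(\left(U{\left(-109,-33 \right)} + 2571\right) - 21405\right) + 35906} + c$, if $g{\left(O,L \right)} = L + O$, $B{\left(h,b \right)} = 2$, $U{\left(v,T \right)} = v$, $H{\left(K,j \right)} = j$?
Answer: $- \frac{770747819}{203556} \approx -3786.4$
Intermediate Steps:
$n{\left(k \right)} = -3 + \frac{2 + k}{k}$ ($n{\left(k \right)} = -3 + \frac{k + 2}{k} = -3 + \frac{2 + k}{k}$)
$c = - \frac{45437}{12}$ ($c = \frac{6491}{-2 + \frac{2}{7}} = \frac{6491}{- \frac{12}{7}} = 6491 \left(- \frac{7}{12}\right) = - \frac{45437}{12} \approx -3786.4$)
$\frac{1}{\left(\left(U{\left(-109,-33 \right)} + 2571\right) - 21405\right) + 35906} + c = \frac{1}{\left(\left(-109 + 2571\right) - 21405\right) + 35906} - \frac{45437}{12} = \frac{1}{\left(2462 - 21405\right) + 35906} - \frac{45437}{12} = \frac{1}{-18943 + 35906} - \frac{45437}{12} = \frac{1}{16963} - \frac{45437}{12} = - \frac{770747819}{203556}$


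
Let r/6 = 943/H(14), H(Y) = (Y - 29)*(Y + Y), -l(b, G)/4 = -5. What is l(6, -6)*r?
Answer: -1886/7 ≈ -269.43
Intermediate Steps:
l(b, G) = 20 (l(b, G) = -4*(-5) = 20)
H(Y) = 2*Y*(-29 + Y) (H(Y) = (-29 + Y)*(2*Y) = 2*Y*(-29 + Y))
r = -943/70 (r = 6*(943/((2*14*(-29 + 14)))) = 6*(943/((2*14*(-15)))) = 6*(943/(-420)) = 6*(943*(-1/420)) = 6*(-943/420) = -943/70 ≈ -13.471)
l(6, -6)*r = 20*(-943/70) = -1886/7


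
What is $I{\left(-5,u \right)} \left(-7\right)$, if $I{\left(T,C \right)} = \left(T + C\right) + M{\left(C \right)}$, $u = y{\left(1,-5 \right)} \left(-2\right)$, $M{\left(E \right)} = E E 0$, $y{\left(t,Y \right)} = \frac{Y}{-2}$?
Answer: $70$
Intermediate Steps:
$y{\left(t,Y \right)} = - \frac{Y}{2}$ ($y{\left(t,Y \right)} = Y \left(- \frac{1}{2}\right) = - \frac{Y}{2}$)
$M{\left(E \right)} = 0$ ($M{\left(E \right)} = E^{2} \cdot 0 = 0$)
$u = -5$ ($u = \left(- \frac{1}{2}\right) \left(-5\right) \left(-2\right) = \frac{5}{2} \left(-2\right) = -5$)
$I{\left(T,C \right)} = C + T$ ($I{\left(T,C \right)} = \left(T + C\right) + 0 = \left(C + T\right) + 0 = C + T$)
$I{\left(-5,u \right)} \left(-7\right) = \left(-5 - 5\right) \left(-7\right) = \left(-10\right) \left(-7\right) = 70$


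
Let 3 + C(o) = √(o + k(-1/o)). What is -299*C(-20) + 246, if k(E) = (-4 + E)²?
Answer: 1143 - 299*I*√1759/20 ≈ 1143.0 - 627.01*I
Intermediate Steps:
C(o) = -3 + √(o + (-4 - 1/o)²)
-299*C(-20) + 246 = -299*(-3 + √(16 - 20 + (-20)⁻² + 8/(-20))) + 246 = -299*(-3 + √(16 - 20 + 1/400 + 8*(-1/20))) + 246 = -299*(-3 + √(16 - 20 + 1/400 - ⅖)) + 246 = -299*(-3 + √(-1759/400)) + 246 = -299*(-3 + I*√1759/20) + 246 = (897 - 299*I*√1759/20) + 246 = 1143 - 299*I*√1759/20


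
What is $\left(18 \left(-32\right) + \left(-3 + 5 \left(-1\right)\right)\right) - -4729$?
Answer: $4145$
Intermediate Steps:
$\left(18 \left(-32\right) + \left(-3 + 5 \left(-1\right)\right)\right) - -4729 = \left(-576 - 8\right) + 4729 = -584 + 4729 = 4145$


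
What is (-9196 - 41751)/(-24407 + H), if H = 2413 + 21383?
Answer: 3919/47 ≈ 83.383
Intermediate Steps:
H = 23796
(-9196 - 41751)/(-24407 + H) = (-9196 - 41751)/(-24407 + 23796) = -50947/(-611) = -50947*(-1/611) = 3919/47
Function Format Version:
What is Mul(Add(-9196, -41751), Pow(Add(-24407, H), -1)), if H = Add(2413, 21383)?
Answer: Rational(3919, 47) ≈ 83.383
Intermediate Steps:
H = 23796
Mul(Add(-9196, -41751), Pow(Add(-24407, H), -1)) = Mul(Add(-9196, -41751), Pow(Add(-24407, 23796), -1)) = Mul(-50947, Pow(-611, -1)) = Mul(-50947, Rational(-1, 611)) = Rational(3919, 47)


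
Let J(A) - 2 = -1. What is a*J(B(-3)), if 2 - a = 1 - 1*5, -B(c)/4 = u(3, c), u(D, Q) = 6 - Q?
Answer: 6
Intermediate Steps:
B(c) = -24 + 4*c (B(c) = -4*(6 - c) = -24 + 4*c)
J(A) = 1 (J(A) = 2 - 1 = 1)
a = 6 (a = 2 - (1 - 1*5) = 2 - (1 - 5) = 2 - 1*(-4) = 2 + 4 = 6)
a*J(B(-3)) = 6*1 = 6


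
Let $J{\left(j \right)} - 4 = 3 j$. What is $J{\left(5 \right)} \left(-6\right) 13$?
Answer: $-1482$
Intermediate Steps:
$J{\left(j \right)} = 4 + 3 j$
$J{\left(5 \right)} \left(-6\right) 13 = \left(4 + 3 \cdot 5\right) \left(-6\right) 13 = \left(4 + 15\right) \left(-6\right) 13 = 19 \left(-6\right) 13 = \left(-114\right) 13 = -1482$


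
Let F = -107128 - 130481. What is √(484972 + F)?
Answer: √247363 ≈ 497.36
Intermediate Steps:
F = -237609
√(484972 + F) = √(484972 - 237609) = √247363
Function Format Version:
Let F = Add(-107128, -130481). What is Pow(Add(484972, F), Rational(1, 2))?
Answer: Pow(247363, Rational(1, 2)) ≈ 497.36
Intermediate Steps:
F = -237609
Pow(Add(484972, F), Rational(1, 2)) = Pow(Add(484972, -237609), Rational(1, 2)) = Pow(247363, Rational(1, 2))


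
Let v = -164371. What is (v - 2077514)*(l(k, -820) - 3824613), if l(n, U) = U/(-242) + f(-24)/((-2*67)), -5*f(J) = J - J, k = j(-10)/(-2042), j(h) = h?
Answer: 1037494525203255/121 ≈ 8.5743e+12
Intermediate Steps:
k = 5/1021 (k = -10/(-2042) = -10*(-1/2042) = 5/1021 ≈ 0.0048972)
f(J) = 0 (f(J) = -(J - J)/5 = -1/5*0 = 0)
l(n, U) = -U/242 (l(n, U) = U/(-242) + 0/((-2*67)) = U*(-1/242) + 0/(-134) = -U/242 + 0*(-1/134) = -U/242 + 0 = -U/242)
(v - 2077514)*(l(k, -820) - 3824613) = (-164371 - 2077514)*(-1/242*(-820) - 3824613) = -2241885*(410/121 - 3824613) = -2241885*(-462777763/121) = 1037494525203255/121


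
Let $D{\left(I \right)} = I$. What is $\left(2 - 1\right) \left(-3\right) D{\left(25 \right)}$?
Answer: $-75$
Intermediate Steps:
$\left(2 - 1\right) \left(-3\right) D{\left(25 \right)} = \left(2 - 1\right) \left(-3\right) 25 = 1 \left(-3\right) 25 = \left(-3\right) 25 = -75$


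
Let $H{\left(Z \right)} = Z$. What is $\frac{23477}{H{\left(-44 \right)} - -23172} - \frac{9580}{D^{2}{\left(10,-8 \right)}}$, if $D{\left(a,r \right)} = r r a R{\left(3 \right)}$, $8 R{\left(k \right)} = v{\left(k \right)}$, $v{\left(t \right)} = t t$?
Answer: $\frac{74680691}{74934720} \approx 0.99661$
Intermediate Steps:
$v{\left(t \right)} = t^{2}$
$R{\left(k \right)} = \frac{k^{2}}{8}$
$D{\left(a,r \right)} = \frac{9 a r^{2}}{8}$ ($D{\left(a,r \right)} = r r a \frac{3^{2}}{8} = r^{2} a \frac{1}{8} \cdot 9 = a r^{2} \cdot \frac{9}{8} = \frac{9 a r^{2}}{8}$)
$\frac{23477}{H{\left(-44 \right)} - -23172} - \frac{9580}{D^{2}{\left(10,-8 \right)}} = \frac{23477}{-44 - -23172} - \frac{9580}{\left(\frac{9}{8} \cdot 10 \left(-8\right)^{2}\right)^{2}} = \frac{23477}{-44 + 23172} - \frac{9580}{\left(\frac{9}{8} \cdot 10 \cdot 64\right)^{2}} = \frac{23477}{23128} - \frac{9580}{720^{2}} = 23477 \cdot \frac{1}{23128} - \frac{9580}{518400} = \frac{23477}{23128} - \frac{479}{25920} = \frac{74680691}{74934720}$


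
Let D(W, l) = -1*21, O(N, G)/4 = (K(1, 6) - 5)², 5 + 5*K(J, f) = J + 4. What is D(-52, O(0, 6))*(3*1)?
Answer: -63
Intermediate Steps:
K(J, f) = -⅕ + J/5 (K(J, f) = -1 + (J + 4)/5 = -1 + (4 + J)/5 = -1 + (⅘ + J/5) = -⅕ + J/5)
O(N, G) = 100 (O(N, G) = 4*((-⅕ + (⅕)*1) - 5)² = 4*((-⅕ + ⅕) - 5)² = 4*(0 - 5)² = 4*(-5)² = 4*25 = 100)
D(W, l) = -21
D(-52, O(0, 6))*(3*1) = -63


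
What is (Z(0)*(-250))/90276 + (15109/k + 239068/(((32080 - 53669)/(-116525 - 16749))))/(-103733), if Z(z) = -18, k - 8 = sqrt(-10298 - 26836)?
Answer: (-716563862871483*sqrt(4126) + 1913290881493411*I)/(16847696337451*(-8*I + 3*sqrt(4126))) ≈ -14.177 + 0.00075454*I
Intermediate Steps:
k = 8 + 3*I*sqrt(4126) (k = 8 + sqrt(-10298 - 26836) = 8 + sqrt(-37134) = 8 + 3*I*sqrt(4126) ≈ 8.0 + 192.7*I)
(Z(0)*(-250))/90276 + (15109/k + 239068/(((32080 - 53669)/(-116525 - 16749))))/(-103733) = -18*(-250)/90276 + (15109/(8 + 3*I*sqrt(4126)) + 239068/(((32080 - 53669)/(-116525 - 16749))))/(-103733) = 4500*(1/90276) + (15109/(8 + 3*I*sqrt(4126)) + 239068/((-21589/(-133274))))*(-1/103733) = 375/7523 + (15109/(8 + 3*I*sqrt(4126)) + 239068/((-21589*(-1/133274))))*(-1/103733) = 375/7523 + (15109/(8 + 3*I*sqrt(4126)) + 239068/(21589/133274))*(-1/103733) = 375/7523 + (15109/(8 + 3*I*sqrt(4126)) + 239068*(133274/21589))*(-1/103733) = 375/7523 + (15109/(8 + 3*I*sqrt(4126)) + 31861548632/21589)*(-1/103733) = 375/7523 + (31861548632/21589 + 15109/(8 + 3*I*sqrt(4126)))*(-1/103733) = 375/7523 + (-31861548632/2239491737 - 521/(3577*(8 + 3*I*sqrt(4126)))) = -238854620957161/16847696337451 - 521/(3577*(8 + 3*I*sqrt(4126)))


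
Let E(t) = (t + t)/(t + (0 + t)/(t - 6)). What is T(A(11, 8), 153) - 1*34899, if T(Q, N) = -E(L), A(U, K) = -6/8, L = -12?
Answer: -593319/17 ≈ -34901.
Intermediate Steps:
A(U, K) = -¾ (A(U, K) = -6*⅛ = -¾)
E(t) = 2*t/(t + t/(-6 + t)) (E(t) = (2*t)/(t + t/(-6 + t)) = 2*t/(t + t/(-6 + t)))
T(Q, N) = -36/17 (T(Q, N) = -2*(-6 - 12)/(-5 - 12) = -2*(-18)/(-17) = -2*(-1)*(-18)/17 = -1*36/17 = -36/17)
T(A(11, 8), 153) - 1*34899 = -36/17 - 1*34899 = -36/17 - 34899 = -593319/17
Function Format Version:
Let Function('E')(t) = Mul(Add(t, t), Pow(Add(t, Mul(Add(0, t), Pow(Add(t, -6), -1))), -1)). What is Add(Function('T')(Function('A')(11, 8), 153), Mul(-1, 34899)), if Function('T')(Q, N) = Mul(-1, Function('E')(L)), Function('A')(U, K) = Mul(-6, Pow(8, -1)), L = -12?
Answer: Rational(-593319, 17) ≈ -34901.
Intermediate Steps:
Function('A')(U, K) = Rational(-3, 4) (Function('A')(U, K) = Mul(-6, Rational(1, 8)) = Rational(-3, 4))
Function('E')(t) = Mul(2, t, Pow(Add(t, Mul(t, Pow(Add(-6, t), -1))), -1)) (Function('E')(t) = Mul(Mul(2, t), Pow(Add(t, Mul(t, Pow(Add(-6, t), -1))), -1)) = Mul(2, t, Pow(Add(t, Mul(t, Pow(Add(-6, t), -1))), -1)))
Function('T')(Q, N) = Rational(-36, 17) (Function('T')(Q, N) = Mul(-1, Mul(2, Pow(Add(-5, -12), -1), Add(-6, -12))) = Mul(-1, Mul(2, Pow(-17, -1), -18)) = Mul(-1, Mul(2, Rational(-1, 17), -18)) = Mul(-1, Rational(36, 17)) = Rational(-36, 17))
Add(Function('T')(Function('A')(11, 8), 153), Mul(-1, 34899)) = Add(Rational(-36, 17), Mul(-1, 34899)) = Add(Rational(-36, 17), -34899) = Rational(-593319, 17)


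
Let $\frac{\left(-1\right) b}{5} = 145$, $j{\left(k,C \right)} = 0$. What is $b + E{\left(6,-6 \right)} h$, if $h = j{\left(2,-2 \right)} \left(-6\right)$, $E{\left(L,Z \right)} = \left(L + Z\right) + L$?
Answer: $-725$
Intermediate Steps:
$E{\left(L,Z \right)} = Z + 2 L$
$b = -725$ ($b = \left(-5\right) 145 = -725$)
$h = 0$ ($h = 0 \left(-6\right) = 0$)
$b + E{\left(6,-6 \right)} h = -725 + \left(-6 + 2 \cdot 6\right) 0 = -725 + \left(-6 + 12\right) 0 = -725 + 6 \cdot 0 = -725 + 0 = -725$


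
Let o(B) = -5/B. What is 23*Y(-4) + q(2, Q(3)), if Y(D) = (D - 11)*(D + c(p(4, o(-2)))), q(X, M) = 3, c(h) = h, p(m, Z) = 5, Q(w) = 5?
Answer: -342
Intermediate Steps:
Y(D) = (-11 + D)*(5 + D) (Y(D) = (D - 11)*(D + 5) = (-11 + D)*(5 + D))
23*Y(-4) + q(2, Q(3)) = 23*(-55 + (-4)² - 6*(-4)) + 3 = 23*(-55 + 16 + 24) + 3 = 23*(-15) + 3 = -345 + 3 = -342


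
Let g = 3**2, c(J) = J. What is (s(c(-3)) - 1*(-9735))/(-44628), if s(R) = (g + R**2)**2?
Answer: -3353/14876 ≈ -0.22540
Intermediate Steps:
g = 9
s(R) = (9 + R**2)**2
(s(c(-3)) - 1*(-9735))/(-44628) = ((9 + (-3)**2)**2 - 1*(-9735))/(-44628) = ((9 + 9)**2 + 9735)*(-1/44628) = (18**2 + 9735)*(-1/44628) = (324 + 9735)*(-1/44628) = 10059*(-1/44628) = -3353/14876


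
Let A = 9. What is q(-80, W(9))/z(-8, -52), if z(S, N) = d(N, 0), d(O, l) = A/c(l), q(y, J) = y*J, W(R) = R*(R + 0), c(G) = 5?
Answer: -3600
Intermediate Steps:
W(R) = R² (W(R) = R*R = R²)
q(y, J) = J*y
d(O, l) = 9/5
z(S, N) = 9/5
q(-80, W(9))/z(-8, -52) = (9²*(-80))/(9/5) = (81*(-80))*(5/9) = -6480*5/9 = -3600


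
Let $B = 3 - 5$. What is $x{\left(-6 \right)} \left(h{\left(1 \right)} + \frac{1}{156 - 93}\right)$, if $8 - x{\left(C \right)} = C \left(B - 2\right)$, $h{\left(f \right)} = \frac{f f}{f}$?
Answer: $- \frac{1024}{63} \approx -16.254$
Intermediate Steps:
$B = -2$
$h{\left(f \right)} = f$ ($h{\left(f \right)} = \frac{f^{2}}{f} = f$)
$x{\left(C \right)} = 8 + 4 C$ ($x{\left(C \right)} = 8 - C \left(-2 - 2\right) = 8 - C \left(-4\right) = 8 - - 4 C = 8 + 4 C$)
$x{\left(-6 \right)} \left(h{\left(1 \right)} + \frac{1}{156 - 93}\right) = \left(8 + 4 \left(-6\right)\right) \left(1 + \frac{1}{156 - 93}\right) = \left(8 - 24\right) \left(1 + \frac{1}{63}\right) = - 16 \left(1 + \frac{1}{63}\right) = \left(-16\right) \frac{64}{63} = - \frac{1024}{63}$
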